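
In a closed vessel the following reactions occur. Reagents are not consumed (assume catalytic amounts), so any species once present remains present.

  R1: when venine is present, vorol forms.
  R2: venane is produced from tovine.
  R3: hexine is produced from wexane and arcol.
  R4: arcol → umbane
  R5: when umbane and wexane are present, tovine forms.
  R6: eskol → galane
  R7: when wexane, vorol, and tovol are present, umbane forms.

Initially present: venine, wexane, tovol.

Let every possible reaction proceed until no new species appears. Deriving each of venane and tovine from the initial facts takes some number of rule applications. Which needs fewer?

tovine

tovine: venine present → vorol forms (R1). wexane, vorol, and tovol present → umbane forms (R7). umbane and wexane present → tovine forms (R5). [3 rule applications]
venane: venine present → vorol forms (R1). wexane, vorol, and tovol present → umbane forms (R7). umbane and wexane present → tovine forms (R5). tovine present → venane forms (R2). [4 rule applications]
tovine needs fewer.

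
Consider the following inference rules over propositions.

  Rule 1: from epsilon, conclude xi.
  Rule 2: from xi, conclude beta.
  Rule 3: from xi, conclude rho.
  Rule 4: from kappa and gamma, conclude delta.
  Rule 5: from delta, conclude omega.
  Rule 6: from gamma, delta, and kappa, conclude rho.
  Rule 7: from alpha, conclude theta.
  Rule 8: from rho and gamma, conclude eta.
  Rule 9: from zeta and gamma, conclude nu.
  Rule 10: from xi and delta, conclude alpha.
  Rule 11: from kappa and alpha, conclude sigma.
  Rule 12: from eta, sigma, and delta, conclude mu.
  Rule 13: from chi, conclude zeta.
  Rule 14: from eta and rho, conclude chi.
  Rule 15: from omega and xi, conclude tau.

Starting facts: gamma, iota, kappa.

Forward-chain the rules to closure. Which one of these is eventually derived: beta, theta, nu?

nu

From kappa and gamma, Rule 4 gives delta.
From gamma, delta, and kappa, Rule 6 gives rho.
rho and gamma hold, so eta follows (Rule 8).
eta and rho hold, so chi follows (Rule 14).
chi holds, so zeta follows (Rule 13).
From zeta and gamma, Rule 9 gives nu.
beta would need xi (Rule 2), but xi is never established. theta would need alpha (Rule 7), but alpha is never established.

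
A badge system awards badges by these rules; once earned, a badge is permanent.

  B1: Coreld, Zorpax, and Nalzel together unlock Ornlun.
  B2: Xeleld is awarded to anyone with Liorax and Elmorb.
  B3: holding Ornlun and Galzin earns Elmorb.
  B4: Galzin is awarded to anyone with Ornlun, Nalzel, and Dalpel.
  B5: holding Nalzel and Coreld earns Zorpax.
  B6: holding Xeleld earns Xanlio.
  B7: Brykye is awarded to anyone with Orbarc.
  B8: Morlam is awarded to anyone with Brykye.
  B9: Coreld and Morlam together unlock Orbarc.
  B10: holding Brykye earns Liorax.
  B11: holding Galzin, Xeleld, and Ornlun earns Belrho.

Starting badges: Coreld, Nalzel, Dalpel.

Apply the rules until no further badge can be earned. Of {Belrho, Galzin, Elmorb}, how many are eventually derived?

2

With Nalzel and Coreld, Zorpax is earned (B5).
With Coreld, Zorpax, and Nalzel, Ornlun is earned (B1).
With Ornlun, Nalzel, and Dalpel, Galzin is earned (B4).
With Ornlun and Galzin, Elmorb is earned (B3).
Belrho would need Galzin, Xeleld, and Ornlun (B11), but Xeleld is never earned.
Galzin: reached.
Elmorb: reached.
Reached: Galzin and Elmorb — 2 of the 3.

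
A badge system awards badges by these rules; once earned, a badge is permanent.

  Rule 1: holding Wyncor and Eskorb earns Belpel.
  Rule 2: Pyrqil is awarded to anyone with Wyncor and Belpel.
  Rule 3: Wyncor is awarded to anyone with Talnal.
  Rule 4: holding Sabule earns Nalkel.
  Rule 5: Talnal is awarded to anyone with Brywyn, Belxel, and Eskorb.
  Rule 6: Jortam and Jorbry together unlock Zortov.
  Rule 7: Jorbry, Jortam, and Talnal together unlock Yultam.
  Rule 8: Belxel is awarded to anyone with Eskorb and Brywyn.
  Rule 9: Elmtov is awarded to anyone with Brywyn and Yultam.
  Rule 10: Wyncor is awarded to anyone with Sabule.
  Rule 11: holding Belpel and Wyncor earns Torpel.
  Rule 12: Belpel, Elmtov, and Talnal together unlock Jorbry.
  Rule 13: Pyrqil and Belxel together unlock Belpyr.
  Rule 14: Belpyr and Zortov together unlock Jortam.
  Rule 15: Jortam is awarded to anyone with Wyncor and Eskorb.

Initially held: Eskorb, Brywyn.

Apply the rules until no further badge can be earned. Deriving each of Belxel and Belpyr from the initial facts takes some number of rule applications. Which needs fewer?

Belxel

Belxel: With Eskorb and Brywyn, Belxel is earned (Rule 8). [1 rule application]
Belpyr: With Eskorb and Brywyn, Belxel is earned (Rule 8). With Brywyn, Belxel, and Eskorb, Talnal is earned (Rule 5). With Talnal, Wyncor is earned (Rule 3). With Wyncor and Eskorb, Belpel is earned (Rule 1). With Wyncor and Belpel, Pyrqil is earned (Rule 2). With Pyrqil and Belxel, Belpyr is earned (Rule 13). [6 rule applications]
Belxel needs fewer.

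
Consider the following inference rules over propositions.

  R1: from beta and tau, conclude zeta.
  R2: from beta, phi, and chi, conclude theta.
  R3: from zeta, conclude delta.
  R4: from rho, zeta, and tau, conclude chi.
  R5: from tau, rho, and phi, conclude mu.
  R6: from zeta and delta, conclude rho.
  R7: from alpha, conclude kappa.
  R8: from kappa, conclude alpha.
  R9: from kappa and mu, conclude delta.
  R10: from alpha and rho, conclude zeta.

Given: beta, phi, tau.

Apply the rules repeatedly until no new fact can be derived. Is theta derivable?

beta and tau hold, so zeta follows (R1).
From zeta, R3 gives delta.
zeta and delta hold, so rho follows (R6).
rho, zeta, and tau hold, so chi follows (R4).
From beta, phi, and chi, R2 gives theta.

Yes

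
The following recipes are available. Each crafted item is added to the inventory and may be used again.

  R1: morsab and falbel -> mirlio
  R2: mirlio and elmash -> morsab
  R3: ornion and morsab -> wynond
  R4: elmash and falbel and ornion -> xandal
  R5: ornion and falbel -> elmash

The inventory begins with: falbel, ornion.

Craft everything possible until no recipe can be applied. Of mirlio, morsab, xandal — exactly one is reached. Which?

Using R5, ornion and falbel make elmash.
Using R4, elmash, falbel, and ornion make xandal.
mirlio would need morsab and falbel (R1), but morsab is never obtained. morsab would need mirlio and elmash (R2), but mirlio is never obtained.

xandal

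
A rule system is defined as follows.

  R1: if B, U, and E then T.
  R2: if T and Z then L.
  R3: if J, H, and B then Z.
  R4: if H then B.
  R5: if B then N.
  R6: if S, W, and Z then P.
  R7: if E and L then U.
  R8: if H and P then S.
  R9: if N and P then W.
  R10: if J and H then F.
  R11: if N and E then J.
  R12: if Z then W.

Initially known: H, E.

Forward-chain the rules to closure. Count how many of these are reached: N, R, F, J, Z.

4

H holds, so B follows (R4).
B holds, so N follows (R5).
From N and E, R11 gives J.
J, H, and B hold, so Z follows (R3).
From J and H, R10 gives F.
N: reached.
No rule produces R, and it is not given.
F: reached.
J: reached.
Z: reached.
Reached: N, F, J, and Z — 4 of the 5.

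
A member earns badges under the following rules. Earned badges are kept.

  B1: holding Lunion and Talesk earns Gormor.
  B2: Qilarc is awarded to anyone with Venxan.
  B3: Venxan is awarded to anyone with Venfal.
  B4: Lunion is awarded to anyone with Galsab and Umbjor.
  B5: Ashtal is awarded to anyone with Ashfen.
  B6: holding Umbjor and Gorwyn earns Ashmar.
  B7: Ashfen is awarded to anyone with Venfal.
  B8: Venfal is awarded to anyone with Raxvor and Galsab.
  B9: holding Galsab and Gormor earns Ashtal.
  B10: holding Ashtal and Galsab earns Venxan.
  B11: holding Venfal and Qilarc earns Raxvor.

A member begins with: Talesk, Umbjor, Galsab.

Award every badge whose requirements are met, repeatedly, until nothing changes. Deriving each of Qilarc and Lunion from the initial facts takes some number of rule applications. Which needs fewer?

Lunion: With Galsab and Umbjor, Lunion is earned (B4). [1 rule application]
Qilarc: With Galsab and Umbjor, Lunion is earned (B4). With Lunion and Talesk, Gormor is earned (B1). With Galsab and Gormor, Ashtal is earned (B9). With Ashtal and Galsab, Venxan is earned (B10). With Venxan, Qilarc is earned (B2). [5 rule applications]
Lunion needs fewer.

Lunion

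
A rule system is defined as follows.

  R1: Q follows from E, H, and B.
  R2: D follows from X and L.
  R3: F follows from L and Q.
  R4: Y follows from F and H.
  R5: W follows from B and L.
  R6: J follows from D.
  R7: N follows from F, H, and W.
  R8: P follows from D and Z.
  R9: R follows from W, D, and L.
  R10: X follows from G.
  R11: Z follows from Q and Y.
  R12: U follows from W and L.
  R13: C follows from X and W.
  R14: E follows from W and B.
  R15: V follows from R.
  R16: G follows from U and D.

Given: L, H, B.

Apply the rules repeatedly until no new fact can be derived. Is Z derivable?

Yes

B and L hold, so W follows (R5).
W and B hold, so E follows (R14).
E, H, and B hold, so Q follows (R1).
L and Q hold, so F follows (R3).
From F and H, R4 gives Y.
From Q and Y, R11 gives Z.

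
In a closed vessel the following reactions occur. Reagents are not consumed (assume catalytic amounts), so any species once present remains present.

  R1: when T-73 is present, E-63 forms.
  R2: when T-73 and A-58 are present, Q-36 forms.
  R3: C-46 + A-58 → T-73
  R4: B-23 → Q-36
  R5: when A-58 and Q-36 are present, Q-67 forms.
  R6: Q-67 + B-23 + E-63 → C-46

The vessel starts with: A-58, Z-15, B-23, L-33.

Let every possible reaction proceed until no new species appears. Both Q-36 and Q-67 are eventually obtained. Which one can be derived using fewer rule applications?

Q-36: B-23 present → Q-36 forms (R4). [1 rule application]
Q-67: B-23 present → Q-36 forms (R4). A-58 and Q-36 present → Q-67 forms (R5). [2 rule applications]
Q-36 needs fewer.

Q-36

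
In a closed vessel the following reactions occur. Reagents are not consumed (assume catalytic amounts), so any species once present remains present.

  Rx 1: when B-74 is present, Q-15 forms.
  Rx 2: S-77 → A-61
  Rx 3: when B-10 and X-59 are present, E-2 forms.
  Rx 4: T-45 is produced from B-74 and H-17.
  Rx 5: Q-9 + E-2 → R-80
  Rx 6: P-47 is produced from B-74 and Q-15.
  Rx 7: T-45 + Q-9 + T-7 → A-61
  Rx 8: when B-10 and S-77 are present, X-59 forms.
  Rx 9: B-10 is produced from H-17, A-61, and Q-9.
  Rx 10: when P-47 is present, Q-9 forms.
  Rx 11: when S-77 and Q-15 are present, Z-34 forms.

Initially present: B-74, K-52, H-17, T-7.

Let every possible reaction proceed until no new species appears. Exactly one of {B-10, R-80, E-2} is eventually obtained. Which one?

B-10

B-74 and H-17 present → T-45 forms (Rx 4).
B-74 present → Q-15 forms (Rx 1).
B-74 and Q-15 present → P-47 forms (Rx 6).
P-47 present → Q-9 forms (Rx 10).
T-45, Q-9, and T-7 present → A-61 forms (Rx 7).
H-17, A-61, and Q-9 present → B-10 forms (Rx 9).
R-80 would need Q-9 and E-2 (Rx 5), but E-2 never forms. E-2 would need B-10 and X-59 (Rx 3), but X-59 never forms.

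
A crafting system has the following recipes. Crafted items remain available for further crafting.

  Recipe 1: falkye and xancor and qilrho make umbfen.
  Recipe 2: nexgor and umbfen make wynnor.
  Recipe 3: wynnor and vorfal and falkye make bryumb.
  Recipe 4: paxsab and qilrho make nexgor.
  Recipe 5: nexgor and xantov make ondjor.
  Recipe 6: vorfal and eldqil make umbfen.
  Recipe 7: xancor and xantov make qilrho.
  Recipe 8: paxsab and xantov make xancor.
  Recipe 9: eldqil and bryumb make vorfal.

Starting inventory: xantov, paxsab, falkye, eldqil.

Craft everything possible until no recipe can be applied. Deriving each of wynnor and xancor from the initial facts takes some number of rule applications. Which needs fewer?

xancor

xancor: paxsab and xantov → xancor (Recipe 8). [1 rule application]
wynnor: paxsab and xantov → xancor (Recipe 8). xancor and xantov → qilrho (Recipe 7). falkye and xancor and qilrho → umbfen (Recipe 1). Using Recipe 4, paxsab and qilrho make nexgor. nexgor and umbfen → wynnor (Recipe 2). [5 rule applications]
xancor needs fewer.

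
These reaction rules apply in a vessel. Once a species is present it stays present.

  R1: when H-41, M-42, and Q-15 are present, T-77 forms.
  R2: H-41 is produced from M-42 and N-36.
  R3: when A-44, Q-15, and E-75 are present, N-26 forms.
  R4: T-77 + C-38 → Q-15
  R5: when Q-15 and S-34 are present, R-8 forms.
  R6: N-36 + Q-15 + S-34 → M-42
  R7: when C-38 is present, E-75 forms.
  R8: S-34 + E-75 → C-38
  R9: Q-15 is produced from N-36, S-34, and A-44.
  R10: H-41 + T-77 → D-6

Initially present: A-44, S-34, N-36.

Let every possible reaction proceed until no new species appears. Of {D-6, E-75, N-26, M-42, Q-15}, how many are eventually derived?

N-36, S-34, and A-44 present → Q-15 forms (R9).
N-36, Q-15, and S-34 present → M-42 forms (R6).
M-42 and N-36 present → H-41 forms (R2).
H-41, M-42, and Q-15 present → T-77 forms (R1).
H-41 and T-77 present → D-6 forms (R10).
D-6: reached.
E-75 would need C-38 (R7), but C-38 never forms.
N-26 would need A-44, Q-15, and E-75 (R3), but E-75 never forms.
M-42: reached.
Q-15: reached.
Reached: D-6, M-42, and Q-15 — 3 of the 5.

3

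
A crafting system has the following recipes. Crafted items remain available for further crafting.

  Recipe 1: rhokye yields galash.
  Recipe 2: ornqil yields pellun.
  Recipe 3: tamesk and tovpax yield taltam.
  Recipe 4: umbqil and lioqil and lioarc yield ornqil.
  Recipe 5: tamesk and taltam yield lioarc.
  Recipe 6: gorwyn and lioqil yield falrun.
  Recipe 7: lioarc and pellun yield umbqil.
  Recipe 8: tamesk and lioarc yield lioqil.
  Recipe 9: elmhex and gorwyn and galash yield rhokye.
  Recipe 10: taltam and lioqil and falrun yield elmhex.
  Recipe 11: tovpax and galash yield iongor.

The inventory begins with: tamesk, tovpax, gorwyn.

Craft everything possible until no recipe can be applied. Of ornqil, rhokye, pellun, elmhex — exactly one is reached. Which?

tamesk and tovpax → taltam (Recipe 3).
tamesk and taltam → lioarc (Recipe 5).
Using Recipe 8, tamesk and lioarc make lioqil.
gorwyn and lioqil → falrun (Recipe 6).
Using Recipe 10, taltam, lioqil, and falrun make elmhex.
ornqil would need umbqil, lioqil, and lioarc (Recipe 4), but umbqil is never obtained. pellun would need ornqil (Recipe 2), but ornqil is never obtained. rhokye would need elmhex, gorwyn, and galash (Recipe 9), but galash is never obtained.

elmhex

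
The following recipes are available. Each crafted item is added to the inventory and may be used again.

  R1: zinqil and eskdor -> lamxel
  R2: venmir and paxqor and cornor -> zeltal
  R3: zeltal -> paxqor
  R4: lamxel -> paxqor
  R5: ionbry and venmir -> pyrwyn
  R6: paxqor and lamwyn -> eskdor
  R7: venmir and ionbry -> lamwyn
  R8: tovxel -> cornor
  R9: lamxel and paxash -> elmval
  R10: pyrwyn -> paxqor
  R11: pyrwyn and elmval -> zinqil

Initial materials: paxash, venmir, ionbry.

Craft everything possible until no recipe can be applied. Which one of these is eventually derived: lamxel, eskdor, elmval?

Using R7, venmir and ionbry make lamwyn.
Using R5, ionbry and venmir make pyrwyn.
Using R10, pyrwyn makes paxqor.
Using R6, paxqor and lamwyn make eskdor.
lamxel would need zinqil and eskdor (R1), but zinqil is never obtained. elmval would need lamxel and paxash (R9), but lamxel is never obtained.

eskdor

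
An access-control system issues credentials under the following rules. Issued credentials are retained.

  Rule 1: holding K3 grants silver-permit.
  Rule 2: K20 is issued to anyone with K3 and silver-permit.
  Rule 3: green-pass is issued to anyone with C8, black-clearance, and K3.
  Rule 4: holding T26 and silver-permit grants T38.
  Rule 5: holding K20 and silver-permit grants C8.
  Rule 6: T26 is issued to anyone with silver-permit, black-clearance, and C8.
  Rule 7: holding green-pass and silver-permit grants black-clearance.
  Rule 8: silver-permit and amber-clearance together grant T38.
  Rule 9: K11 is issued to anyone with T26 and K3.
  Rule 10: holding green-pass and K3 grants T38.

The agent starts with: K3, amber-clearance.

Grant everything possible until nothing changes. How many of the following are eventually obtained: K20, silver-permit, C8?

Holding K3 grants silver-permit (Rule 1).
Holding K3 and silver-permit grants K20 (Rule 2).
Holding K20 and silver-permit grants C8 (Rule 5).
K20: reached.
silver-permit: reached.
C8: reached.
All 3 are reached.

3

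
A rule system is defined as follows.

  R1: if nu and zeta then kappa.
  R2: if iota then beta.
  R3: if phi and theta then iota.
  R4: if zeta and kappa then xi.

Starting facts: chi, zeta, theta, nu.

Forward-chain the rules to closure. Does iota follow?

iota would need phi and theta (R3), but phi is never established.

No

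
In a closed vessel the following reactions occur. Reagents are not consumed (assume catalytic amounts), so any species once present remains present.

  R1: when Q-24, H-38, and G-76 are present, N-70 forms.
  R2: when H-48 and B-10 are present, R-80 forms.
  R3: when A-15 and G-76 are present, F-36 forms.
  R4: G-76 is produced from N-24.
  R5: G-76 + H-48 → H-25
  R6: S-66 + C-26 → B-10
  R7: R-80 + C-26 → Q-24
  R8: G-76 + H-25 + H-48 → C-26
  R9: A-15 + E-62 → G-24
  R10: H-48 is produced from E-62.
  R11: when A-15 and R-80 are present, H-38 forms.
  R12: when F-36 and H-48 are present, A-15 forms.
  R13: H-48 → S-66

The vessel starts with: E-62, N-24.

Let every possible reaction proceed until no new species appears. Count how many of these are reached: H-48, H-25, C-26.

3

E-62 present → H-48 forms (R10).
N-24 present → G-76 forms (R4).
G-76 and H-48 present → H-25 forms (R5).
G-76, H-25, and H-48 present → C-26 forms (R8).
H-48: reached.
H-25: reached.
C-26: reached.
All 3 are reached.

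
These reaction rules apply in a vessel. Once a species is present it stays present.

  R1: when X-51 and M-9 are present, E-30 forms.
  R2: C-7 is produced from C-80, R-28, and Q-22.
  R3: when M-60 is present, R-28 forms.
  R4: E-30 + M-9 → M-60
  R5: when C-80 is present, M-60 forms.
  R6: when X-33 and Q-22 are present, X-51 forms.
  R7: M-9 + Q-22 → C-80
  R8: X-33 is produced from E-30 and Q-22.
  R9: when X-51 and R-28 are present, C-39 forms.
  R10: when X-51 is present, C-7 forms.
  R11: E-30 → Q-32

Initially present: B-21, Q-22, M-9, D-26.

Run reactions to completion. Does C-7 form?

Yes

M-9 and Q-22 present → C-80 forms (R7).
C-80 present → M-60 forms (R5).
M-60 present → R-28 forms (R3).
C-80, R-28, and Q-22 present → C-7 forms (R2).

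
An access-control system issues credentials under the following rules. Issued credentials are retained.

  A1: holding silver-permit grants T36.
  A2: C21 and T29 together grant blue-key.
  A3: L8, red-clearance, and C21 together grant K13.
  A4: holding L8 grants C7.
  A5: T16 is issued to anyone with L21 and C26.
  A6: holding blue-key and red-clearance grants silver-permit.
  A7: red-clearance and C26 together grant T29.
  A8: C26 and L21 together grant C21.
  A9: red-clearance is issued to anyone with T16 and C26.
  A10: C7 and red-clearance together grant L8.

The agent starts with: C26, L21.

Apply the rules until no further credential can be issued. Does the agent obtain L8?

No

L8 would need C7 and red-clearance (A10), but C7 is never granted.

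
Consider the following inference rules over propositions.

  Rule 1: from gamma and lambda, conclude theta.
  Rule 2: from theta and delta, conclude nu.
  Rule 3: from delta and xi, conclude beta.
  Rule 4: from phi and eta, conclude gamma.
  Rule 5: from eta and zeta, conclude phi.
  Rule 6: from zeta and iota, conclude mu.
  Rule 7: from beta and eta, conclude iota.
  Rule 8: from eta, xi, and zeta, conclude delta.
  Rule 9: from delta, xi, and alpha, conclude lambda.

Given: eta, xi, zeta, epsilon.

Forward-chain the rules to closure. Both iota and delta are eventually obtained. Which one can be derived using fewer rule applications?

delta

delta: eta, xi, and zeta hold, so delta follows (Rule 8). [1 rule application]
iota: eta, xi, and zeta hold, so delta follows (Rule 8). delta and xi hold, so beta follows (Rule 3). beta and eta hold, so iota follows (Rule 7). [3 rule applications]
delta needs fewer.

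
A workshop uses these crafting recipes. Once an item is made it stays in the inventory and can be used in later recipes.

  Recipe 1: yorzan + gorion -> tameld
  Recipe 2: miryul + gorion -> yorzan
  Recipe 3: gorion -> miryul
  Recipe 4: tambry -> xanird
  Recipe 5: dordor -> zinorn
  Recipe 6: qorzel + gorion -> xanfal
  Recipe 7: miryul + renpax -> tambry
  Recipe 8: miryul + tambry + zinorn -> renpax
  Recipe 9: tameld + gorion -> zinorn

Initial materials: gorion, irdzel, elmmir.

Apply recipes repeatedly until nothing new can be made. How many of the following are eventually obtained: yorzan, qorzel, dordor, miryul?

Using Recipe 3, gorion makes miryul.
Using Recipe 2, miryul and gorion make yorzan.
yorzan: reached.
No rule produces qorzel, and it is not given.
No rule produces dordor, and it is not given.
miryul: reached.
Reached: yorzan and miryul — 2 of the 4.

2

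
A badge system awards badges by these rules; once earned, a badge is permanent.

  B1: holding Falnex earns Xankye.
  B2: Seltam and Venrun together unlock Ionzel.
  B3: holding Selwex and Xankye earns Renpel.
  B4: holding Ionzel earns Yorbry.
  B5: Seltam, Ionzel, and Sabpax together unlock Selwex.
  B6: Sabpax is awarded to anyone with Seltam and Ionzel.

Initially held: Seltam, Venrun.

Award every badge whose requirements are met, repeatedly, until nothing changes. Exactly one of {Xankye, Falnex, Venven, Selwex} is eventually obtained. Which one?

With Seltam and Venrun, Ionzel is earned (B2).
With Seltam and Ionzel, Sabpax is earned (B6).
With Seltam, Ionzel, and Sabpax, Selwex is earned (B5).
No rule produces Venven, and it is not given. No rule produces Falnex, and it is not given. Xankye would need Falnex (B1), but Falnex is never earned.

Selwex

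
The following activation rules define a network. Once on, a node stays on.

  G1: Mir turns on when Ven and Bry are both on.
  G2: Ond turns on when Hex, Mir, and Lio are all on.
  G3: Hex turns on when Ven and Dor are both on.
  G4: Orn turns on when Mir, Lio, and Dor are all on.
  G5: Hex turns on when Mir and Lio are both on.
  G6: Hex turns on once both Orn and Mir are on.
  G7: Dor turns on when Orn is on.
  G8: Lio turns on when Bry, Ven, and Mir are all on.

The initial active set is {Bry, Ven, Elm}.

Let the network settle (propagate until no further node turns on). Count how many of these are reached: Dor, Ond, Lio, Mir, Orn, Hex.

G1: Ven and Bry on → Mir on.
G8: Bry, Ven, and Mir on → Lio on.
G5: Mir and Lio on → Hex on.
Hex, Mir, and Lio are on, so Ond turns on (G2).
Dor would need Orn (G7), but Orn never turns on.
Ond: reached.
Lio: reached.
Mir: reached.
Orn would need Mir, Lio, and Dor (G4), but Dor never turns on.
Hex: reached.
Reached: Ond, Lio, Mir, and Hex — 4 of the 6.

4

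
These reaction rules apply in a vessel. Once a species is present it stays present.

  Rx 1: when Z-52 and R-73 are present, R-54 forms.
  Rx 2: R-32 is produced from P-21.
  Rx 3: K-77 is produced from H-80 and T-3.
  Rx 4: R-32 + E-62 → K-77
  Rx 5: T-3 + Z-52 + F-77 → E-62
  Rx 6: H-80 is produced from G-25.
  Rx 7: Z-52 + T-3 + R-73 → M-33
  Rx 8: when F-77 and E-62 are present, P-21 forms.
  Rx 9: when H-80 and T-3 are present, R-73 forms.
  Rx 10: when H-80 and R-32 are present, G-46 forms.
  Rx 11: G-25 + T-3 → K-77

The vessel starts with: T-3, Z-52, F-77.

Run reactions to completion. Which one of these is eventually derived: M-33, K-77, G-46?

T-3, Z-52, and F-77 present → E-62 forms (Rx 5).
F-77 and E-62 present → P-21 forms (Rx 8).
P-21 present → R-32 forms (Rx 2).
R-32 and E-62 present → K-77 forms (Rx 4).
M-33 would need Z-52, T-3, and R-73 (Rx 7), but R-73 never forms. G-46 would need H-80 and R-32 (Rx 10), but H-80 never forms.

K-77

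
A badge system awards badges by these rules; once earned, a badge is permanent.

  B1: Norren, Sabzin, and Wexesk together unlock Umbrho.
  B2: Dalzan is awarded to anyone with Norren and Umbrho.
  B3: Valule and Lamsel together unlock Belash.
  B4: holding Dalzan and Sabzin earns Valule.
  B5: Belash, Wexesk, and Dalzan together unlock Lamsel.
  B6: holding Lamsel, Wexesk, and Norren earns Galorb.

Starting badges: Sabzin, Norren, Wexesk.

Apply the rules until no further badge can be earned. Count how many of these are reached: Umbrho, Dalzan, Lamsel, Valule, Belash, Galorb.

3

With Norren, Sabzin, and Wexesk, Umbrho is earned (B1).
With Norren and Umbrho, Dalzan is earned (B2).
With Dalzan and Sabzin, Valule is earned (B4).
Umbrho: reached.
Dalzan: reached.
Lamsel would need Belash, Wexesk, and Dalzan (B5), but Belash is never earned.
Valule: reached.
Belash would need Valule and Lamsel (B3), but Lamsel is never earned.
Galorb would need Lamsel, Wexesk, and Norren (B6), but Lamsel is never earned.
Reached: Umbrho, Dalzan, and Valule — 3 of the 6.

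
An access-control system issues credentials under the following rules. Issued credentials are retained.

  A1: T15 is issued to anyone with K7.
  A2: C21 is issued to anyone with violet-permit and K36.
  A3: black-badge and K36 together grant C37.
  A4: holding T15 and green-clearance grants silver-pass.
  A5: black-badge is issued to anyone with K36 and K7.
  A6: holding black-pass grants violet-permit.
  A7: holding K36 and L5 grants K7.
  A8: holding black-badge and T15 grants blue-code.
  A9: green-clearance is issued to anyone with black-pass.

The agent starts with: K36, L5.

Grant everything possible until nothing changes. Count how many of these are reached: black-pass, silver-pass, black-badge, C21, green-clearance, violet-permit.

Holding K36 and L5 grants K7 (A7).
Holding K36 and K7 grants black-badge (A5).
No rule produces black-pass, and it is not given.
silver-pass would need T15 and green-clearance (A4), but green-clearance is never granted.
black-badge: reached.
C21 would need violet-permit and K36 (A2), but violet-permit is never granted.
green-clearance would need black-pass (A9), but black-pass is never granted.
violet-permit would need black-pass (A6), but black-pass is never granted.
Reached: black-badge — 1 of the 6.

1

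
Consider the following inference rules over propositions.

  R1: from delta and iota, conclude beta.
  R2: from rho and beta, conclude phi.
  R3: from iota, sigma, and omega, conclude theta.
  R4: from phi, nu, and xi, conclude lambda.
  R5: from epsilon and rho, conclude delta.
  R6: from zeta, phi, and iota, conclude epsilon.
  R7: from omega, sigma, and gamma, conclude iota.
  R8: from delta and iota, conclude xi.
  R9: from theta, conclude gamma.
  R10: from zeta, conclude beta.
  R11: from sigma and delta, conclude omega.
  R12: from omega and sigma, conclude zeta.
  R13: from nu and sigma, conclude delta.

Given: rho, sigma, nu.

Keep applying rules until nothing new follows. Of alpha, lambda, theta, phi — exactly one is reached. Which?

phi

nu and sigma hold, so delta follows (R13).
sigma and delta hold, so omega follows (R11).
From omega and sigma, R12 gives zeta.
From zeta, R10 gives beta.
From rho and beta, R2 gives phi.
lambda would need phi, nu, and xi (R4), but xi is never established. theta would need iota, sigma, and omega (R3), but iota is never established. No rule produces alpha, and it is not given.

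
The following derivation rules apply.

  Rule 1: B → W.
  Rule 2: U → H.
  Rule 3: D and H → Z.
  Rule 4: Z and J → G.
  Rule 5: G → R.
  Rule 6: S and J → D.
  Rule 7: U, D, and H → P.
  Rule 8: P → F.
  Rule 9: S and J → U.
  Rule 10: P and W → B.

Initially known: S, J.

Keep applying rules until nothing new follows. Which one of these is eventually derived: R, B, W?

S and J hold, so U follows (Rule 9).
From S and J, Rule 6 gives D.
From U, Rule 2 gives H.
D and H hold, so Z follows (Rule 3).
From Z and J, Rule 4 gives G.
From G, Rule 5 gives R.
W would need B (Rule 1), but B is never established. B would need P and W (Rule 10), but W is never established.

R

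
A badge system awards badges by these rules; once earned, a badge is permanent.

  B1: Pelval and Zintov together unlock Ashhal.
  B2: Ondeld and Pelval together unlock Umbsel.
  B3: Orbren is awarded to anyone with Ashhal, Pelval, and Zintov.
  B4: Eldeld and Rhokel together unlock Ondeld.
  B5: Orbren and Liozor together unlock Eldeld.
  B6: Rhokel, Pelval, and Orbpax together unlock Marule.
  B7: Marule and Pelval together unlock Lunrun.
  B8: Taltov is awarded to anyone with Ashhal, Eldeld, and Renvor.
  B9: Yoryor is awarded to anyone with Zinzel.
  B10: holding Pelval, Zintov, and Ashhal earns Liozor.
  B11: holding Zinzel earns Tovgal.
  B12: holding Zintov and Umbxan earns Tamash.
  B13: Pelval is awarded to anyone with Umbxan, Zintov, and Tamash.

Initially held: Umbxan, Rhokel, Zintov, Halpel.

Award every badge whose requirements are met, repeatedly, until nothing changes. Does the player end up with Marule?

No

Marule would need Rhokel, Pelval, and Orbpax (B6), but Orbpax is never earned.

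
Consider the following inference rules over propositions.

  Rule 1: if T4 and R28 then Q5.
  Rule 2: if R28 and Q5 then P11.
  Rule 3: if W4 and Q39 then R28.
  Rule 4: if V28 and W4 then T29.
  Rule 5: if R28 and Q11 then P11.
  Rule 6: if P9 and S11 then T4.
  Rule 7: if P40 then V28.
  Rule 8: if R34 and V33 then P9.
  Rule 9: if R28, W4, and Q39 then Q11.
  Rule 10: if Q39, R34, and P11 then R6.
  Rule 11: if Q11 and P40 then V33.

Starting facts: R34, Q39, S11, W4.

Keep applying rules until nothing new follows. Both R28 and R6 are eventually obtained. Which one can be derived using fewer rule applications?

R28: W4 and Q39 hold, so R28 follows (Rule 3). [1 rule application]
R6: From W4 and Q39, Rule 3 gives R28. From R28, W4, and Q39, Rule 9 gives Q11. R28 and Q11 hold, so P11 follows (Rule 5). Q39, R34, and P11 hold, so R6 follows (Rule 10). [4 rule applications]
R28 needs fewer.

R28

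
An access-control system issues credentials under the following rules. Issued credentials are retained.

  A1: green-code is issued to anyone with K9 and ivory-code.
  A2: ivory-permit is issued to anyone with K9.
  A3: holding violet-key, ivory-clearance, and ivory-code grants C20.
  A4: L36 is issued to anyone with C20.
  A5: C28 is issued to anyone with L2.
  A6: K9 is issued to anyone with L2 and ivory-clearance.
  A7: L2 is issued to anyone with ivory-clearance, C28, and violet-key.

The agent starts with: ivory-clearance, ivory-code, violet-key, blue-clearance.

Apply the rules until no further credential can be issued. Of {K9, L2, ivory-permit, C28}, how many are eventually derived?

0

K9 would need L2 and ivory-clearance (A6), but L2 is never granted.
L2 would need ivory-clearance, C28, and violet-key (A7), but C28 is never granted.
ivory-permit would need K9 (A2), but K9 is never granted.
C28 would need L2 (A5), but L2 is never granted.
None of the 4 are reached.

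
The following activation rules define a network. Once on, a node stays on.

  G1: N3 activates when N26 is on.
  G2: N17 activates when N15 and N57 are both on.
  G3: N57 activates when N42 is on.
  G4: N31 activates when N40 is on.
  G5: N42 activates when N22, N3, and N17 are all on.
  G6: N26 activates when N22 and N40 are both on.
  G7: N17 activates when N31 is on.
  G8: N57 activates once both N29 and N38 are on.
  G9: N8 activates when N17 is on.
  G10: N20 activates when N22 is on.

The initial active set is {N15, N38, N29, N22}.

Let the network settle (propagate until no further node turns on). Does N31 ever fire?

N31 would need N40 (G4), but N40 never turns on.

No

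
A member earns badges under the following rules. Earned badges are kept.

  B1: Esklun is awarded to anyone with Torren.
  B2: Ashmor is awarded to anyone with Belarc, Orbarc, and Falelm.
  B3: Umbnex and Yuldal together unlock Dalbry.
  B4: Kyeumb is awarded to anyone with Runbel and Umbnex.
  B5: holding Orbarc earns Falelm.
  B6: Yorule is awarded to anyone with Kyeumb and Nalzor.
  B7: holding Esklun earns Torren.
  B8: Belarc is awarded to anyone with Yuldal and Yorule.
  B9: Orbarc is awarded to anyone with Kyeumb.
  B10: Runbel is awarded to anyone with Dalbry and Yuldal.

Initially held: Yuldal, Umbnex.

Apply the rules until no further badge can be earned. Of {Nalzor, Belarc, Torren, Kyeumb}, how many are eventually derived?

1

With Umbnex and Yuldal, Dalbry is earned (B3).
With Dalbry and Yuldal, Runbel is earned (B10).
With Runbel and Umbnex, Kyeumb is earned (B4).
No rule produces Nalzor, and it is not given.
Belarc would need Yuldal and Yorule (B8), but Yorule is never earned.
Torren would need Esklun (B7), but Esklun is never earned.
Kyeumb: reached.
Reached: Kyeumb — 1 of the 4.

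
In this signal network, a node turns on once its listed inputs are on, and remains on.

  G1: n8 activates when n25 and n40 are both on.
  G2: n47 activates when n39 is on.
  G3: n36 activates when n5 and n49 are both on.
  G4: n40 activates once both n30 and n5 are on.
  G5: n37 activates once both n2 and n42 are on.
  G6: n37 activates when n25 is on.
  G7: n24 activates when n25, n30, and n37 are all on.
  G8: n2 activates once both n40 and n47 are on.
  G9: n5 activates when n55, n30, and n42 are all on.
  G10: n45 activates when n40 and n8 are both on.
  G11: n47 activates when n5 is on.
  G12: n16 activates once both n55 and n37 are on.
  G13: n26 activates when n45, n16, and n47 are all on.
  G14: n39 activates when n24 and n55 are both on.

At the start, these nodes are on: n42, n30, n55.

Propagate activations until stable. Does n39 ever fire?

n39 would need n24 and n55 (G14), but n24 never turns on.

No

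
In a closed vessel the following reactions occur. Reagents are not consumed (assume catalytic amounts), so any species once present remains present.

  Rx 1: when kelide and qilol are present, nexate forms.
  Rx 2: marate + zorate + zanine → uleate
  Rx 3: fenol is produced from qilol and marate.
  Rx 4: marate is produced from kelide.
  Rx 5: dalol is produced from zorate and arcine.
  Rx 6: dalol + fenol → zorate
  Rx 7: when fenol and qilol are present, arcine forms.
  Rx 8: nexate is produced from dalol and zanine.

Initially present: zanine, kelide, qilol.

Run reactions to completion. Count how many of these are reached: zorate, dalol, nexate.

1

kelide and qilol present → nexate forms (Rx 1).
zorate would need dalol and fenol (Rx 6), but dalol never forms.
dalol would need zorate and arcine (Rx 5), but zorate never forms.
nexate: reached.
Reached: nexate — 1 of the 3.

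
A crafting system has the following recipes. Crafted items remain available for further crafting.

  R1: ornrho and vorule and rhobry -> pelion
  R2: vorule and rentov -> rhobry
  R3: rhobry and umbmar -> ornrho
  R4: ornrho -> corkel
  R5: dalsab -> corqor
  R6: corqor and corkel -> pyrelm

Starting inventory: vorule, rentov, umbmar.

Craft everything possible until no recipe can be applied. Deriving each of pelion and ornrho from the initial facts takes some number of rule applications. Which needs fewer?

ornrho

ornrho: Using R2, vorule and rentov make rhobry. Using R3, rhobry and umbmar make ornrho. [2 rule applications]
pelion: vorule and rentov -> rhobry (R2). Using R3, rhobry and umbmar make ornrho. ornrho and vorule and rhobry -> pelion (R1). [3 rule applications]
ornrho needs fewer.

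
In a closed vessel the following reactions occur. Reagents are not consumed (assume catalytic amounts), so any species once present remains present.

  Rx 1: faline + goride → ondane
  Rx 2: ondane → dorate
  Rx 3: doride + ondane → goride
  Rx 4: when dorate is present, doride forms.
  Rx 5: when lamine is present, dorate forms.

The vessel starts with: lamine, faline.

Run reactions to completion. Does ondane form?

ondane would need faline and goride (Rx 1), but goride never forms.

No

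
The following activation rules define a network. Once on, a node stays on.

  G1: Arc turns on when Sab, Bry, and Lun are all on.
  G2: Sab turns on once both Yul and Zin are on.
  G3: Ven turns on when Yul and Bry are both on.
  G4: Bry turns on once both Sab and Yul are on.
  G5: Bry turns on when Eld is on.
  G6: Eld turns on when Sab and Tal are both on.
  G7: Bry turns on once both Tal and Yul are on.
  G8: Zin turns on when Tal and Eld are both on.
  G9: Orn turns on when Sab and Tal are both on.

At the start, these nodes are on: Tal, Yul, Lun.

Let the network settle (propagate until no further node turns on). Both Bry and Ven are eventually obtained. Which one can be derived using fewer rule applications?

Bry: Tal and Yul are on, so Bry turns on (G7). [1 rule application]
Ven: G7: Tal and Yul on → Bry on. G3: Yul and Bry on → Ven on. [2 rule applications]
Bry needs fewer.

Bry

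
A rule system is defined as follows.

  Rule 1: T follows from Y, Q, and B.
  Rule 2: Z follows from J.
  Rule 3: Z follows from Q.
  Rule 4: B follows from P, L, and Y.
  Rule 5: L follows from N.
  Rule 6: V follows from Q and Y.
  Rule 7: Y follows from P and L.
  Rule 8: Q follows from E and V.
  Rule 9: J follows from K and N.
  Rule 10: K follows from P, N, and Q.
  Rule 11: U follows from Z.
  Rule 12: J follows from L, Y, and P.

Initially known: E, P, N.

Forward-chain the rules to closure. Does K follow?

K would need P, N, and Q (Rule 10), but Q is never established.

No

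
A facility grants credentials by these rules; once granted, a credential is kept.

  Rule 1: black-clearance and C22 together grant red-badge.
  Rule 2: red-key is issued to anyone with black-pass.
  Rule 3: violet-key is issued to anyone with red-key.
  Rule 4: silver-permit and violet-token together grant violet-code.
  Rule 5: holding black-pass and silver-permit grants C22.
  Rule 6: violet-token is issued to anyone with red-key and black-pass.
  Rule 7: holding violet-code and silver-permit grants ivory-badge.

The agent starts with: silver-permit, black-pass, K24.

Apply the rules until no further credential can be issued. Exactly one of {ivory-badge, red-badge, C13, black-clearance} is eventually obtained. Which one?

ivory-badge

Holding black-pass grants red-key (Rule 2).
Holding red-key and black-pass grants violet-token (Rule 6).
Holding silver-permit and violet-token grants violet-code (Rule 4).
Holding violet-code and silver-permit grants ivory-badge (Rule 7).
red-badge would need black-clearance and C22 (Rule 1), but black-clearance is never granted. No rule produces black-clearance, and it is not given. No rule produces C13, and it is not given.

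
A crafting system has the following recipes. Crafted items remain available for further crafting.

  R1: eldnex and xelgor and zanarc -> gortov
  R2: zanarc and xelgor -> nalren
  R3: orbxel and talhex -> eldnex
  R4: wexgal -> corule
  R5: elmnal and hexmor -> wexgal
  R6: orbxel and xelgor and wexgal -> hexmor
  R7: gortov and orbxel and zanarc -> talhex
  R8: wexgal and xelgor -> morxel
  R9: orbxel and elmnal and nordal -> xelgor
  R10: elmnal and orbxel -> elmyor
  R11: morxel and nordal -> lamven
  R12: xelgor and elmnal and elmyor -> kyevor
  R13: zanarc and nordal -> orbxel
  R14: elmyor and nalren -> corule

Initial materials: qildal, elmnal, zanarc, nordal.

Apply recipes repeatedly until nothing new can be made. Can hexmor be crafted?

hexmor would need orbxel, xelgor, and wexgal (R6), but wexgal is never obtained.

No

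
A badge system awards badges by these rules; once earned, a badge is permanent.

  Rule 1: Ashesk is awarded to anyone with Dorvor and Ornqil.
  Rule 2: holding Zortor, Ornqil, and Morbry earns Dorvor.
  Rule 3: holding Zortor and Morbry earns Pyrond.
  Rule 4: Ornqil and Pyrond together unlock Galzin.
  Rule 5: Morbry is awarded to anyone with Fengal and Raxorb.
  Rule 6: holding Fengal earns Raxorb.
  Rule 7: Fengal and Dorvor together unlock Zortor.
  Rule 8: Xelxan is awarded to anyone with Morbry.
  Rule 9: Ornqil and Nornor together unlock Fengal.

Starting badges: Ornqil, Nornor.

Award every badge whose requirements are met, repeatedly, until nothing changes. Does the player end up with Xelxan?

With Ornqil and Nornor, Fengal is earned (Rule 9).
With Fengal, Raxorb is earned (Rule 6).
With Fengal and Raxorb, Morbry is earned (Rule 5).
With Morbry, Xelxan is earned (Rule 8).

Yes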